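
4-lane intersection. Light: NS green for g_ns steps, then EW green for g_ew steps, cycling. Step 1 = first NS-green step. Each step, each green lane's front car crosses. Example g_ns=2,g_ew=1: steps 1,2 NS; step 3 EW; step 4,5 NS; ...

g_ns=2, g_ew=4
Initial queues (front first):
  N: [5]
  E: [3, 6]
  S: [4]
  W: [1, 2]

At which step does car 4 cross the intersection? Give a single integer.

Step 1 [NS]: N:car5-GO,E:wait,S:car4-GO,W:wait | queues: N=0 E=2 S=0 W=2
Step 2 [NS]: N:empty,E:wait,S:empty,W:wait | queues: N=0 E=2 S=0 W=2
Step 3 [EW]: N:wait,E:car3-GO,S:wait,W:car1-GO | queues: N=0 E=1 S=0 W=1
Step 4 [EW]: N:wait,E:car6-GO,S:wait,W:car2-GO | queues: N=0 E=0 S=0 W=0
Car 4 crosses at step 1

1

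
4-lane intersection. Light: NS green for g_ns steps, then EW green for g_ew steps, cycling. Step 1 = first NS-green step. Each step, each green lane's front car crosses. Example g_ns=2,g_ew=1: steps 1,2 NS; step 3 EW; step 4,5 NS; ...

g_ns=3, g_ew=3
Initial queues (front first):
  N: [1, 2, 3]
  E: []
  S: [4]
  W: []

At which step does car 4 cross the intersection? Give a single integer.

Step 1 [NS]: N:car1-GO,E:wait,S:car4-GO,W:wait | queues: N=2 E=0 S=0 W=0
Step 2 [NS]: N:car2-GO,E:wait,S:empty,W:wait | queues: N=1 E=0 S=0 W=0
Step 3 [NS]: N:car3-GO,E:wait,S:empty,W:wait | queues: N=0 E=0 S=0 W=0
Car 4 crosses at step 1

1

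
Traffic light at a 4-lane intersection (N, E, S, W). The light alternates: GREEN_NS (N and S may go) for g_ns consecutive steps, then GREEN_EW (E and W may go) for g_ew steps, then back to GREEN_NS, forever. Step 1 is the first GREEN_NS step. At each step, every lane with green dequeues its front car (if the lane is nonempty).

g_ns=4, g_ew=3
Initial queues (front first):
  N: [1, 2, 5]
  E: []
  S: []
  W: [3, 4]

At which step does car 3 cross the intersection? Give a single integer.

Step 1 [NS]: N:car1-GO,E:wait,S:empty,W:wait | queues: N=2 E=0 S=0 W=2
Step 2 [NS]: N:car2-GO,E:wait,S:empty,W:wait | queues: N=1 E=0 S=0 W=2
Step 3 [NS]: N:car5-GO,E:wait,S:empty,W:wait | queues: N=0 E=0 S=0 W=2
Step 4 [NS]: N:empty,E:wait,S:empty,W:wait | queues: N=0 E=0 S=0 W=2
Step 5 [EW]: N:wait,E:empty,S:wait,W:car3-GO | queues: N=0 E=0 S=0 W=1
Step 6 [EW]: N:wait,E:empty,S:wait,W:car4-GO | queues: N=0 E=0 S=0 W=0
Car 3 crosses at step 5

5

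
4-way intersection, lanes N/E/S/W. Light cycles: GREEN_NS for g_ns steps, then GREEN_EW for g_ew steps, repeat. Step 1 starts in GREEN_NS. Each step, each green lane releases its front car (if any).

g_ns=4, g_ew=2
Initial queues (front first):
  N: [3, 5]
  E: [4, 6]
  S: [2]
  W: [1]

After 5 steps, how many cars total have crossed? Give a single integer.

Answer: 5

Derivation:
Step 1 [NS]: N:car3-GO,E:wait,S:car2-GO,W:wait | queues: N=1 E=2 S=0 W=1
Step 2 [NS]: N:car5-GO,E:wait,S:empty,W:wait | queues: N=0 E=2 S=0 W=1
Step 3 [NS]: N:empty,E:wait,S:empty,W:wait | queues: N=0 E=2 S=0 W=1
Step 4 [NS]: N:empty,E:wait,S:empty,W:wait | queues: N=0 E=2 S=0 W=1
Step 5 [EW]: N:wait,E:car4-GO,S:wait,W:car1-GO | queues: N=0 E=1 S=0 W=0
Cars crossed by step 5: 5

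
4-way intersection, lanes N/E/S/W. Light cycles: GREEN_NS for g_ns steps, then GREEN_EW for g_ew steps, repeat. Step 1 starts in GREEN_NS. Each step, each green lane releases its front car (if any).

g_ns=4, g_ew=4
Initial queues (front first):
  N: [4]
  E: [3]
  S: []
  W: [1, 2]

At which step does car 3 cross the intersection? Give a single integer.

Step 1 [NS]: N:car4-GO,E:wait,S:empty,W:wait | queues: N=0 E=1 S=0 W=2
Step 2 [NS]: N:empty,E:wait,S:empty,W:wait | queues: N=0 E=1 S=0 W=2
Step 3 [NS]: N:empty,E:wait,S:empty,W:wait | queues: N=0 E=1 S=0 W=2
Step 4 [NS]: N:empty,E:wait,S:empty,W:wait | queues: N=0 E=1 S=0 W=2
Step 5 [EW]: N:wait,E:car3-GO,S:wait,W:car1-GO | queues: N=0 E=0 S=0 W=1
Step 6 [EW]: N:wait,E:empty,S:wait,W:car2-GO | queues: N=0 E=0 S=0 W=0
Car 3 crosses at step 5

5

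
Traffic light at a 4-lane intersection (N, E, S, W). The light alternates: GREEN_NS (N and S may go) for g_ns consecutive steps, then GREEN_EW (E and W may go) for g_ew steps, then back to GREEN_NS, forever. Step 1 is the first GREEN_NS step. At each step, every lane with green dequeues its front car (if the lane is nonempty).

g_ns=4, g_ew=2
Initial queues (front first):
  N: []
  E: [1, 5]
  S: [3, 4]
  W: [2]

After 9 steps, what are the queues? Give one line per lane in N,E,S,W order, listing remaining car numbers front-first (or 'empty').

Step 1 [NS]: N:empty,E:wait,S:car3-GO,W:wait | queues: N=0 E=2 S=1 W=1
Step 2 [NS]: N:empty,E:wait,S:car4-GO,W:wait | queues: N=0 E=2 S=0 W=1
Step 3 [NS]: N:empty,E:wait,S:empty,W:wait | queues: N=0 E=2 S=0 W=1
Step 4 [NS]: N:empty,E:wait,S:empty,W:wait | queues: N=0 E=2 S=0 W=1
Step 5 [EW]: N:wait,E:car1-GO,S:wait,W:car2-GO | queues: N=0 E=1 S=0 W=0
Step 6 [EW]: N:wait,E:car5-GO,S:wait,W:empty | queues: N=0 E=0 S=0 W=0

N: empty
E: empty
S: empty
W: empty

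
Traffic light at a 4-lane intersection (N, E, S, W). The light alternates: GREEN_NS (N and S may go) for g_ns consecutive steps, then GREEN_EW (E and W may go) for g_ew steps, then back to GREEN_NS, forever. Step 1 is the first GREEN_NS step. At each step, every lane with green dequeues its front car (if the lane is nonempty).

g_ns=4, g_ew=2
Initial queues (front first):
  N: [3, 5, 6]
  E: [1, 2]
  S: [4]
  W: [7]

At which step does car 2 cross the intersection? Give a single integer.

Step 1 [NS]: N:car3-GO,E:wait,S:car4-GO,W:wait | queues: N=2 E=2 S=0 W=1
Step 2 [NS]: N:car5-GO,E:wait,S:empty,W:wait | queues: N=1 E=2 S=0 W=1
Step 3 [NS]: N:car6-GO,E:wait,S:empty,W:wait | queues: N=0 E=2 S=0 W=1
Step 4 [NS]: N:empty,E:wait,S:empty,W:wait | queues: N=0 E=2 S=0 W=1
Step 5 [EW]: N:wait,E:car1-GO,S:wait,W:car7-GO | queues: N=0 E=1 S=0 W=0
Step 6 [EW]: N:wait,E:car2-GO,S:wait,W:empty | queues: N=0 E=0 S=0 W=0
Car 2 crosses at step 6

6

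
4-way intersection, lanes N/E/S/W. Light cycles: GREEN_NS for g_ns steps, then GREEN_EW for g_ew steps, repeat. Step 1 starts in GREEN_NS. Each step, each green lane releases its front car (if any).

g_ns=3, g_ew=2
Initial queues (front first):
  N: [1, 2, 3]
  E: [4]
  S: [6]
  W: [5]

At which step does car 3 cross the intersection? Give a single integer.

Step 1 [NS]: N:car1-GO,E:wait,S:car6-GO,W:wait | queues: N=2 E=1 S=0 W=1
Step 2 [NS]: N:car2-GO,E:wait,S:empty,W:wait | queues: N=1 E=1 S=0 W=1
Step 3 [NS]: N:car3-GO,E:wait,S:empty,W:wait | queues: N=0 E=1 S=0 W=1
Step 4 [EW]: N:wait,E:car4-GO,S:wait,W:car5-GO | queues: N=0 E=0 S=0 W=0
Car 3 crosses at step 3

3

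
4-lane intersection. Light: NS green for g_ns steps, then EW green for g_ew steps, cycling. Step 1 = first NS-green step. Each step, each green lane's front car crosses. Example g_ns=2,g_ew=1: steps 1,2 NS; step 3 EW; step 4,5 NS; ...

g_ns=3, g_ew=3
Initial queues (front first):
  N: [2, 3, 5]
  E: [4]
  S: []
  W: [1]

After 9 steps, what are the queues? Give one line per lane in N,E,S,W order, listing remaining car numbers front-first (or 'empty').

Step 1 [NS]: N:car2-GO,E:wait,S:empty,W:wait | queues: N=2 E=1 S=0 W=1
Step 2 [NS]: N:car3-GO,E:wait,S:empty,W:wait | queues: N=1 E=1 S=0 W=1
Step 3 [NS]: N:car5-GO,E:wait,S:empty,W:wait | queues: N=0 E=1 S=0 W=1
Step 4 [EW]: N:wait,E:car4-GO,S:wait,W:car1-GO | queues: N=0 E=0 S=0 W=0

N: empty
E: empty
S: empty
W: empty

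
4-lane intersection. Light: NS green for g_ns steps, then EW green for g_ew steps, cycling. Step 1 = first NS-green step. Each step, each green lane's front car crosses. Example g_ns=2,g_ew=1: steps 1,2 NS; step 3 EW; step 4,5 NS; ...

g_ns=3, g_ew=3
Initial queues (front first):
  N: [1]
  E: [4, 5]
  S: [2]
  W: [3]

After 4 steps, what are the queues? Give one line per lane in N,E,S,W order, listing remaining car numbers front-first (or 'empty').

Step 1 [NS]: N:car1-GO,E:wait,S:car2-GO,W:wait | queues: N=0 E=2 S=0 W=1
Step 2 [NS]: N:empty,E:wait,S:empty,W:wait | queues: N=0 E=2 S=0 W=1
Step 3 [NS]: N:empty,E:wait,S:empty,W:wait | queues: N=0 E=2 S=0 W=1
Step 4 [EW]: N:wait,E:car4-GO,S:wait,W:car3-GO | queues: N=0 E=1 S=0 W=0

N: empty
E: 5
S: empty
W: empty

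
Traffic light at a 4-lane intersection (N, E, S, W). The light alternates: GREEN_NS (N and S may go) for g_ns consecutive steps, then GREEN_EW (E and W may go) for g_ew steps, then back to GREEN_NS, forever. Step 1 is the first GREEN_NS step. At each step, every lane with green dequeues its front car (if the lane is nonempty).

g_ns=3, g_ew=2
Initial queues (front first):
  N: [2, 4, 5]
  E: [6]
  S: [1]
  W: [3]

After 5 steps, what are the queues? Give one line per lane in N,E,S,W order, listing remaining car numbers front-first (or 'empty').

Step 1 [NS]: N:car2-GO,E:wait,S:car1-GO,W:wait | queues: N=2 E=1 S=0 W=1
Step 2 [NS]: N:car4-GO,E:wait,S:empty,W:wait | queues: N=1 E=1 S=0 W=1
Step 3 [NS]: N:car5-GO,E:wait,S:empty,W:wait | queues: N=0 E=1 S=0 W=1
Step 4 [EW]: N:wait,E:car6-GO,S:wait,W:car3-GO | queues: N=0 E=0 S=0 W=0

N: empty
E: empty
S: empty
W: empty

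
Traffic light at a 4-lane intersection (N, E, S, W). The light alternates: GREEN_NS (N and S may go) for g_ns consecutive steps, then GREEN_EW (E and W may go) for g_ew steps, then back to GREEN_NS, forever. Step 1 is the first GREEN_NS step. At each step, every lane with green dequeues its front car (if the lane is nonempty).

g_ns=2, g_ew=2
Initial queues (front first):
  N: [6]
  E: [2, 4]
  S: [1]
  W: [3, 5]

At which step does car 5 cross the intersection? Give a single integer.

Step 1 [NS]: N:car6-GO,E:wait,S:car1-GO,W:wait | queues: N=0 E=2 S=0 W=2
Step 2 [NS]: N:empty,E:wait,S:empty,W:wait | queues: N=0 E=2 S=0 W=2
Step 3 [EW]: N:wait,E:car2-GO,S:wait,W:car3-GO | queues: N=0 E=1 S=0 W=1
Step 4 [EW]: N:wait,E:car4-GO,S:wait,W:car5-GO | queues: N=0 E=0 S=0 W=0
Car 5 crosses at step 4

4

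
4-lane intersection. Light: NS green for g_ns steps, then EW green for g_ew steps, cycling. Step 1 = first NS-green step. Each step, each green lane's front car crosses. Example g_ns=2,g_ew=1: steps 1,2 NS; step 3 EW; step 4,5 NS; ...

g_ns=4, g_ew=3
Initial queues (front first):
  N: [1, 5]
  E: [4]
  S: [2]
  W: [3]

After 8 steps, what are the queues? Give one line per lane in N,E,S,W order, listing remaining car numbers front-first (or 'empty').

Step 1 [NS]: N:car1-GO,E:wait,S:car2-GO,W:wait | queues: N=1 E=1 S=0 W=1
Step 2 [NS]: N:car5-GO,E:wait,S:empty,W:wait | queues: N=0 E=1 S=0 W=1
Step 3 [NS]: N:empty,E:wait,S:empty,W:wait | queues: N=0 E=1 S=0 W=1
Step 4 [NS]: N:empty,E:wait,S:empty,W:wait | queues: N=0 E=1 S=0 W=1
Step 5 [EW]: N:wait,E:car4-GO,S:wait,W:car3-GO | queues: N=0 E=0 S=0 W=0

N: empty
E: empty
S: empty
W: empty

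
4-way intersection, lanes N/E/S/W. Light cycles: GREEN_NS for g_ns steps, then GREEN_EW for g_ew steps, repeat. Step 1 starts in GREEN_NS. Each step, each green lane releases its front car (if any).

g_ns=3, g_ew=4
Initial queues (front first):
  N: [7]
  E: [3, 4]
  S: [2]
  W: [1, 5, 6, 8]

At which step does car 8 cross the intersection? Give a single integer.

Step 1 [NS]: N:car7-GO,E:wait,S:car2-GO,W:wait | queues: N=0 E=2 S=0 W=4
Step 2 [NS]: N:empty,E:wait,S:empty,W:wait | queues: N=0 E=2 S=0 W=4
Step 3 [NS]: N:empty,E:wait,S:empty,W:wait | queues: N=0 E=2 S=0 W=4
Step 4 [EW]: N:wait,E:car3-GO,S:wait,W:car1-GO | queues: N=0 E=1 S=0 W=3
Step 5 [EW]: N:wait,E:car4-GO,S:wait,W:car5-GO | queues: N=0 E=0 S=0 W=2
Step 6 [EW]: N:wait,E:empty,S:wait,W:car6-GO | queues: N=0 E=0 S=0 W=1
Step 7 [EW]: N:wait,E:empty,S:wait,W:car8-GO | queues: N=0 E=0 S=0 W=0
Car 8 crosses at step 7

7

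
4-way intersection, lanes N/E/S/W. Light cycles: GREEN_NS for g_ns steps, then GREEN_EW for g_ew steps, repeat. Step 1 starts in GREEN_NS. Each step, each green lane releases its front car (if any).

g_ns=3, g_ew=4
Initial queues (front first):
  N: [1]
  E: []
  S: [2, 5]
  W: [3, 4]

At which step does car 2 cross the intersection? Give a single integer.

Step 1 [NS]: N:car1-GO,E:wait,S:car2-GO,W:wait | queues: N=0 E=0 S=1 W=2
Step 2 [NS]: N:empty,E:wait,S:car5-GO,W:wait | queues: N=0 E=0 S=0 W=2
Step 3 [NS]: N:empty,E:wait,S:empty,W:wait | queues: N=0 E=0 S=0 W=2
Step 4 [EW]: N:wait,E:empty,S:wait,W:car3-GO | queues: N=0 E=0 S=0 W=1
Step 5 [EW]: N:wait,E:empty,S:wait,W:car4-GO | queues: N=0 E=0 S=0 W=0
Car 2 crosses at step 1

1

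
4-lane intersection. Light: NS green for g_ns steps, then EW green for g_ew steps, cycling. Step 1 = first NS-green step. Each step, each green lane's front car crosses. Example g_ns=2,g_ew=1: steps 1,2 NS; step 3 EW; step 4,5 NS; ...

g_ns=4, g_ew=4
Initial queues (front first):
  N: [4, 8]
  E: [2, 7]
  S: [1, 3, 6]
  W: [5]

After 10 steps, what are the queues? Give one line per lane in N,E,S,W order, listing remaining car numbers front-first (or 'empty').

Step 1 [NS]: N:car4-GO,E:wait,S:car1-GO,W:wait | queues: N=1 E=2 S=2 W=1
Step 2 [NS]: N:car8-GO,E:wait,S:car3-GO,W:wait | queues: N=0 E=2 S=1 W=1
Step 3 [NS]: N:empty,E:wait,S:car6-GO,W:wait | queues: N=0 E=2 S=0 W=1
Step 4 [NS]: N:empty,E:wait,S:empty,W:wait | queues: N=0 E=2 S=0 W=1
Step 5 [EW]: N:wait,E:car2-GO,S:wait,W:car5-GO | queues: N=0 E=1 S=0 W=0
Step 6 [EW]: N:wait,E:car7-GO,S:wait,W:empty | queues: N=0 E=0 S=0 W=0

N: empty
E: empty
S: empty
W: empty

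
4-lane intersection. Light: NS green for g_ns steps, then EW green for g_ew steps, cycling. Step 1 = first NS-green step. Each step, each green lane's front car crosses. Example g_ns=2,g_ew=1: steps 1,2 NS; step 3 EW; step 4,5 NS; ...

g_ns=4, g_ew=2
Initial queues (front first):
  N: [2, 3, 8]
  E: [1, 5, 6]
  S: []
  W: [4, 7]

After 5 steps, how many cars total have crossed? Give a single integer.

Answer: 5

Derivation:
Step 1 [NS]: N:car2-GO,E:wait,S:empty,W:wait | queues: N=2 E=3 S=0 W=2
Step 2 [NS]: N:car3-GO,E:wait,S:empty,W:wait | queues: N=1 E=3 S=0 W=2
Step 3 [NS]: N:car8-GO,E:wait,S:empty,W:wait | queues: N=0 E=3 S=0 W=2
Step 4 [NS]: N:empty,E:wait,S:empty,W:wait | queues: N=0 E=3 S=0 W=2
Step 5 [EW]: N:wait,E:car1-GO,S:wait,W:car4-GO | queues: N=0 E=2 S=0 W=1
Cars crossed by step 5: 5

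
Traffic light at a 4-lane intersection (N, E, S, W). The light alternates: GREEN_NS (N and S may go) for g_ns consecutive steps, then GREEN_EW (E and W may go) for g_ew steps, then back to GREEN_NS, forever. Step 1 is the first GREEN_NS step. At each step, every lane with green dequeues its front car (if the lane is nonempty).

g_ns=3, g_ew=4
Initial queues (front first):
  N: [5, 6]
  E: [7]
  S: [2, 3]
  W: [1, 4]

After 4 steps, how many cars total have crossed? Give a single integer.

Step 1 [NS]: N:car5-GO,E:wait,S:car2-GO,W:wait | queues: N=1 E=1 S=1 W=2
Step 2 [NS]: N:car6-GO,E:wait,S:car3-GO,W:wait | queues: N=0 E=1 S=0 W=2
Step 3 [NS]: N:empty,E:wait,S:empty,W:wait | queues: N=0 E=1 S=0 W=2
Step 4 [EW]: N:wait,E:car7-GO,S:wait,W:car1-GO | queues: N=0 E=0 S=0 W=1
Cars crossed by step 4: 6

Answer: 6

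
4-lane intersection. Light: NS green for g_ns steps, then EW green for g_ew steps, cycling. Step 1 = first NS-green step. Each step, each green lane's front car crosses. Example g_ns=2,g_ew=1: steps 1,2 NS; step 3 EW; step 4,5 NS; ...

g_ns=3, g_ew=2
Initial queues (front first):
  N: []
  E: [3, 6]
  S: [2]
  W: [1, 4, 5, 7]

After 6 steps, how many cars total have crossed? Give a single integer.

Answer: 5

Derivation:
Step 1 [NS]: N:empty,E:wait,S:car2-GO,W:wait | queues: N=0 E=2 S=0 W=4
Step 2 [NS]: N:empty,E:wait,S:empty,W:wait | queues: N=0 E=2 S=0 W=4
Step 3 [NS]: N:empty,E:wait,S:empty,W:wait | queues: N=0 E=2 S=0 W=4
Step 4 [EW]: N:wait,E:car3-GO,S:wait,W:car1-GO | queues: N=0 E=1 S=0 W=3
Step 5 [EW]: N:wait,E:car6-GO,S:wait,W:car4-GO | queues: N=0 E=0 S=0 W=2
Step 6 [NS]: N:empty,E:wait,S:empty,W:wait | queues: N=0 E=0 S=0 W=2
Cars crossed by step 6: 5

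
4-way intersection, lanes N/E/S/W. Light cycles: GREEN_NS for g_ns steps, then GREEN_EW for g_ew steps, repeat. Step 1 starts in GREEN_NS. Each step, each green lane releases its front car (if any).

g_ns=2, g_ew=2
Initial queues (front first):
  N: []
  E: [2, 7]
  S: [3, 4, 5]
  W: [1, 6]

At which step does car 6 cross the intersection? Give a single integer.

Step 1 [NS]: N:empty,E:wait,S:car3-GO,W:wait | queues: N=0 E=2 S=2 W=2
Step 2 [NS]: N:empty,E:wait,S:car4-GO,W:wait | queues: N=0 E=2 S=1 W=2
Step 3 [EW]: N:wait,E:car2-GO,S:wait,W:car1-GO | queues: N=0 E=1 S=1 W=1
Step 4 [EW]: N:wait,E:car7-GO,S:wait,W:car6-GO | queues: N=0 E=0 S=1 W=0
Step 5 [NS]: N:empty,E:wait,S:car5-GO,W:wait | queues: N=0 E=0 S=0 W=0
Car 6 crosses at step 4

4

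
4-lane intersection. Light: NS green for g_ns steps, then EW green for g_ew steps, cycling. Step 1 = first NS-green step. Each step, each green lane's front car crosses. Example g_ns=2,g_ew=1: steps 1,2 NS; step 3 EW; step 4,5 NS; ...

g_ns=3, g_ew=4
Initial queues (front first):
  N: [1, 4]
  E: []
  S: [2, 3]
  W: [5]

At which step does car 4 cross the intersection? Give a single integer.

Step 1 [NS]: N:car1-GO,E:wait,S:car2-GO,W:wait | queues: N=1 E=0 S=1 W=1
Step 2 [NS]: N:car4-GO,E:wait,S:car3-GO,W:wait | queues: N=0 E=0 S=0 W=1
Step 3 [NS]: N:empty,E:wait,S:empty,W:wait | queues: N=0 E=0 S=0 W=1
Step 4 [EW]: N:wait,E:empty,S:wait,W:car5-GO | queues: N=0 E=0 S=0 W=0
Car 4 crosses at step 2

2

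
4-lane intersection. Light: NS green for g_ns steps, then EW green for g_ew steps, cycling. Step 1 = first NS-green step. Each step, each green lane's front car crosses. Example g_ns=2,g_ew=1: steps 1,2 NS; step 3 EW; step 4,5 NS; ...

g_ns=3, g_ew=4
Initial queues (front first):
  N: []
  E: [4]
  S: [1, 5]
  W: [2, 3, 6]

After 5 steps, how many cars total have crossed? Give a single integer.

Step 1 [NS]: N:empty,E:wait,S:car1-GO,W:wait | queues: N=0 E=1 S=1 W=3
Step 2 [NS]: N:empty,E:wait,S:car5-GO,W:wait | queues: N=0 E=1 S=0 W=3
Step 3 [NS]: N:empty,E:wait,S:empty,W:wait | queues: N=0 E=1 S=0 W=3
Step 4 [EW]: N:wait,E:car4-GO,S:wait,W:car2-GO | queues: N=0 E=0 S=0 W=2
Step 5 [EW]: N:wait,E:empty,S:wait,W:car3-GO | queues: N=0 E=0 S=0 W=1
Cars crossed by step 5: 5

Answer: 5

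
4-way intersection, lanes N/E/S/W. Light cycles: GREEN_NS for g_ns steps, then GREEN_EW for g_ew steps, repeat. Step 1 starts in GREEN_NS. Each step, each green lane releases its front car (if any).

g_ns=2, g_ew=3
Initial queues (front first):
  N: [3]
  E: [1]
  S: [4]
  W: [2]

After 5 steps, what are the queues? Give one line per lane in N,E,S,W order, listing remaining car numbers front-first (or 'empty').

Step 1 [NS]: N:car3-GO,E:wait,S:car4-GO,W:wait | queues: N=0 E=1 S=0 W=1
Step 2 [NS]: N:empty,E:wait,S:empty,W:wait | queues: N=0 E=1 S=0 W=1
Step 3 [EW]: N:wait,E:car1-GO,S:wait,W:car2-GO | queues: N=0 E=0 S=0 W=0

N: empty
E: empty
S: empty
W: empty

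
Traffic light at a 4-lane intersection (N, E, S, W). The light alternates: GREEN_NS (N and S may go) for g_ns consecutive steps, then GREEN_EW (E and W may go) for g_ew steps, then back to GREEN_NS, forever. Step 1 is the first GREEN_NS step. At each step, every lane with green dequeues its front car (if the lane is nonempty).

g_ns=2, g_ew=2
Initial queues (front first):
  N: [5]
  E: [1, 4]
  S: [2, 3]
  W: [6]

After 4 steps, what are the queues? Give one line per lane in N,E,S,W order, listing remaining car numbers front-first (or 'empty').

Step 1 [NS]: N:car5-GO,E:wait,S:car2-GO,W:wait | queues: N=0 E=2 S=1 W=1
Step 2 [NS]: N:empty,E:wait,S:car3-GO,W:wait | queues: N=0 E=2 S=0 W=1
Step 3 [EW]: N:wait,E:car1-GO,S:wait,W:car6-GO | queues: N=0 E=1 S=0 W=0
Step 4 [EW]: N:wait,E:car4-GO,S:wait,W:empty | queues: N=0 E=0 S=0 W=0

N: empty
E: empty
S: empty
W: empty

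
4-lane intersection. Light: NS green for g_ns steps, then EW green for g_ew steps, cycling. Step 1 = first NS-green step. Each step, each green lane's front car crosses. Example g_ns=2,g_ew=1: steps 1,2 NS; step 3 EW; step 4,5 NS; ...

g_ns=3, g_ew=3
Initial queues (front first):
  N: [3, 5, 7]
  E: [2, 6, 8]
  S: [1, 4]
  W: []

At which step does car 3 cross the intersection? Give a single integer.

Step 1 [NS]: N:car3-GO,E:wait,S:car1-GO,W:wait | queues: N=2 E=3 S=1 W=0
Step 2 [NS]: N:car5-GO,E:wait,S:car4-GO,W:wait | queues: N=1 E=3 S=0 W=0
Step 3 [NS]: N:car7-GO,E:wait,S:empty,W:wait | queues: N=0 E=3 S=0 W=0
Step 4 [EW]: N:wait,E:car2-GO,S:wait,W:empty | queues: N=0 E=2 S=0 W=0
Step 5 [EW]: N:wait,E:car6-GO,S:wait,W:empty | queues: N=0 E=1 S=0 W=0
Step 6 [EW]: N:wait,E:car8-GO,S:wait,W:empty | queues: N=0 E=0 S=0 W=0
Car 3 crosses at step 1

1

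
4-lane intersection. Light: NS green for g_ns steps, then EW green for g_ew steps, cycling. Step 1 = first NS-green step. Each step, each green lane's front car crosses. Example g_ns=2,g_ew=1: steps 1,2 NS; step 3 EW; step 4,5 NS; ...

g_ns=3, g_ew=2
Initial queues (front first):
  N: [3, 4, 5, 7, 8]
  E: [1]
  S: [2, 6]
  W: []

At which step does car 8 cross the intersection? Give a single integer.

Step 1 [NS]: N:car3-GO,E:wait,S:car2-GO,W:wait | queues: N=4 E=1 S=1 W=0
Step 2 [NS]: N:car4-GO,E:wait,S:car6-GO,W:wait | queues: N=3 E=1 S=0 W=0
Step 3 [NS]: N:car5-GO,E:wait,S:empty,W:wait | queues: N=2 E=1 S=0 W=0
Step 4 [EW]: N:wait,E:car1-GO,S:wait,W:empty | queues: N=2 E=0 S=0 W=0
Step 5 [EW]: N:wait,E:empty,S:wait,W:empty | queues: N=2 E=0 S=0 W=0
Step 6 [NS]: N:car7-GO,E:wait,S:empty,W:wait | queues: N=1 E=0 S=0 W=0
Step 7 [NS]: N:car8-GO,E:wait,S:empty,W:wait | queues: N=0 E=0 S=0 W=0
Car 8 crosses at step 7

7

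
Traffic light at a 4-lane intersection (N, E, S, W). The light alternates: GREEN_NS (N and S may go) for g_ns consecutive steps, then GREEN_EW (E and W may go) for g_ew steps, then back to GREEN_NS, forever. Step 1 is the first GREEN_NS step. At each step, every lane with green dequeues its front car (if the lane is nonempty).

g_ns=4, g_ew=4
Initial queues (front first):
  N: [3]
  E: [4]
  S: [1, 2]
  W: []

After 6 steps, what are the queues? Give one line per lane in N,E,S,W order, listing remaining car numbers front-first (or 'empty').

Step 1 [NS]: N:car3-GO,E:wait,S:car1-GO,W:wait | queues: N=0 E=1 S=1 W=0
Step 2 [NS]: N:empty,E:wait,S:car2-GO,W:wait | queues: N=0 E=1 S=0 W=0
Step 3 [NS]: N:empty,E:wait,S:empty,W:wait | queues: N=0 E=1 S=0 W=0
Step 4 [NS]: N:empty,E:wait,S:empty,W:wait | queues: N=0 E=1 S=0 W=0
Step 5 [EW]: N:wait,E:car4-GO,S:wait,W:empty | queues: N=0 E=0 S=0 W=0

N: empty
E: empty
S: empty
W: empty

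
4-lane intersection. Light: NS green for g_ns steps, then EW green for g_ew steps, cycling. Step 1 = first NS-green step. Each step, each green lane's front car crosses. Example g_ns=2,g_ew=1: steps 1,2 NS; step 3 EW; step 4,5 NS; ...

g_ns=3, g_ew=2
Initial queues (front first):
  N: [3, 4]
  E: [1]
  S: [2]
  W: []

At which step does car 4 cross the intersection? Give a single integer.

Step 1 [NS]: N:car3-GO,E:wait,S:car2-GO,W:wait | queues: N=1 E=1 S=0 W=0
Step 2 [NS]: N:car4-GO,E:wait,S:empty,W:wait | queues: N=0 E=1 S=0 W=0
Step 3 [NS]: N:empty,E:wait,S:empty,W:wait | queues: N=0 E=1 S=0 W=0
Step 4 [EW]: N:wait,E:car1-GO,S:wait,W:empty | queues: N=0 E=0 S=0 W=0
Car 4 crosses at step 2

2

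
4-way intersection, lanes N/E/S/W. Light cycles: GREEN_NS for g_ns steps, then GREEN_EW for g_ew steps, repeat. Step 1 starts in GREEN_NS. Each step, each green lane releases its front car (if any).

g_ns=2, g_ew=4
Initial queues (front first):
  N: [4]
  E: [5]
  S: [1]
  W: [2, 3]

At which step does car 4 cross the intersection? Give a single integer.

Step 1 [NS]: N:car4-GO,E:wait,S:car1-GO,W:wait | queues: N=0 E=1 S=0 W=2
Step 2 [NS]: N:empty,E:wait,S:empty,W:wait | queues: N=0 E=1 S=0 W=2
Step 3 [EW]: N:wait,E:car5-GO,S:wait,W:car2-GO | queues: N=0 E=0 S=0 W=1
Step 4 [EW]: N:wait,E:empty,S:wait,W:car3-GO | queues: N=0 E=0 S=0 W=0
Car 4 crosses at step 1

1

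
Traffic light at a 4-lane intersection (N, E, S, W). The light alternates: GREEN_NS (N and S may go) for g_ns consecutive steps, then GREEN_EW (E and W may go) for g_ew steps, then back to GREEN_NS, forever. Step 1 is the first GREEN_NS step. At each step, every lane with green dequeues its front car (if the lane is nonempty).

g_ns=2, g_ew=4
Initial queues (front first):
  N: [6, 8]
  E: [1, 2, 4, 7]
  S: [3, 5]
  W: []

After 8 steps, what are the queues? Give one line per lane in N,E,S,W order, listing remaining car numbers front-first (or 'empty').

Step 1 [NS]: N:car6-GO,E:wait,S:car3-GO,W:wait | queues: N=1 E=4 S=1 W=0
Step 2 [NS]: N:car8-GO,E:wait,S:car5-GO,W:wait | queues: N=0 E=4 S=0 W=0
Step 3 [EW]: N:wait,E:car1-GO,S:wait,W:empty | queues: N=0 E=3 S=0 W=0
Step 4 [EW]: N:wait,E:car2-GO,S:wait,W:empty | queues: N=0 E=2 S=0 W=0
Step 5 [EW]: N:wait,E:car4-GO,S:wait,W:empty | queues: N=0 E=1 S=0 W=0
Step 6 [EW]: N:wait,E:car7-GO,S:wait,W:empty | queues: N=0 E=0 S=0 W=0

N: empty
E: empty
S: empty
W: empty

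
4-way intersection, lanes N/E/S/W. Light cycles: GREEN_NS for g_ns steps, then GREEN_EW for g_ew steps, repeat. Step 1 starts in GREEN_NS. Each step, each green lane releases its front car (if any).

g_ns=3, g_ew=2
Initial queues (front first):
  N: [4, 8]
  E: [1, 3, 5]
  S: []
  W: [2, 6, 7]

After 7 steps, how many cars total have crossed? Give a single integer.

Step 1 [NS]: N:car4-GO,E:wait,S:empty,W:wait | queues: N=1 E=3 S=0 W=3
Step 2 [NS]: N:car8-GO,E:wait,S:empty,W:wait | queues: N=0 E=3 S=0 W=3
Step 3 [NS]: N:empty,E:wait,S:empty,W:wait | queues: N=0 E=3 S=0 W=3
Step 4 [EW]: N:wait,E:car1-GO,S:wait,W:car2-GO | queues: N=0 E=2 S=0 W=2
Step 5 [EW]: N:wait,E:car3-GO,S:wait,W:car6-GO | queues: N=0 E=1 S=0 W=1
Step 6 [NS]: N:empty,E:wait,S:empty,W:wait | queues: N=0 E=1 S=0 W=1
Step 7 [NS]: N:empty,E:wait,S:empty,W:wait | queues: N=0 E=1 S=0 W=1
Cars crossed by step 7: 6

Answer: 6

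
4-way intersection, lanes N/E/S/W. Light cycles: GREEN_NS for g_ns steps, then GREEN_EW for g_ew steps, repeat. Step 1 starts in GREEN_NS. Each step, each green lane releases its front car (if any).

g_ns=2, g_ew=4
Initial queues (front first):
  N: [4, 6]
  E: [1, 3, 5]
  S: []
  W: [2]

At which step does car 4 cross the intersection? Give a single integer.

Step 1 [NS]: N:car4-GO,E:wait,S:empty,W:wait | queues: N=1 E=3 S=0 W=1
Step 2 [NS]: N:car6-GO,E:wait,S:empty,W:wait | queues: N=0 E=3 S=0 W=1
Step 3 [EW]: N:wait,E:car1-GO,S:wait,W:car2-GO | queues: N=0 E=2 S=0 W=0
Step 4 [EW]: N:wait,E:car3-GO,S:wait,W:empty | queues: N=0 E=1 S=0 W=0
Step 5 [EW]: N:wait,E:car5-GO,S:wait,W:empty | queues: N=0 E=0 S=0 W=0
Car 4 crosses at step 1

1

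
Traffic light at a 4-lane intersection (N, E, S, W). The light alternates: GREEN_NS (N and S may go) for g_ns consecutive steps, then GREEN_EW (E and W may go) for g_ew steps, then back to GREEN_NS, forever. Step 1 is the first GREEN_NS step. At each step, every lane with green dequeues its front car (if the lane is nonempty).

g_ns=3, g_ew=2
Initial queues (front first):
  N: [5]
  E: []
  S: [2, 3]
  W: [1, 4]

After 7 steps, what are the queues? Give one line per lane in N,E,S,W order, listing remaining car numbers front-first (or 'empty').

Step 1 [NS]: N:car5-GO,E:wait,S:car2-GO,W:wait | queues: N=0 E=0 S=1 W=2
Step 2 [NS]: N:empty,E:wait,S:car3-GO,W:wait | queues: N=0 E=0 S=0 W=2
Step 3 [NS]: N:empty,E:wait,S:empty,W:wait | queues: N=0 E=0 S=0 W=2
Step 4 [EW]: N:wait,E:empty,S:wait,W:car1-GO | queues: N=0 E=0 S=0 W=1
Step 5 [EW]: N:wait,E:empty,S:wait,W:car4-GO | queues: N=0 E=0 S=0 W=0

N: empty
E: empty
S: empty
W: empty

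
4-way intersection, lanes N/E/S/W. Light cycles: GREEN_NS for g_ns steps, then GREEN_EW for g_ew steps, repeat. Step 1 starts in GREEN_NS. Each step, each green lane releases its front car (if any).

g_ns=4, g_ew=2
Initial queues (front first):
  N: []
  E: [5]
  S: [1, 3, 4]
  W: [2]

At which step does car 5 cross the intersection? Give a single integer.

Step 1 [NS]: N:empty,E:wait,S:car1-GO,W:wait | queues: N=0 E=1 S=2 W=1
Step 2 [NS]: N:empty,E:wait,S:car3-GO,W:wait | queues: N=0 E=1 S=1 W=1
Step 3 [NS]: N:empty,E:wait,S:car4-GO,W:wait | queues: N=0 E=1 S=0 W=1
Step 4 [NS]: N:empty,E:wait,S:empty,W:wait | queues: N=0 E=1 S=0 W=1
Step 5 [EW]: N:wait,E:car5-GO,S:wait,W:car2-GO | queues: N=0 E=0 S=0 W=0
Car 5 crosses at step 5

5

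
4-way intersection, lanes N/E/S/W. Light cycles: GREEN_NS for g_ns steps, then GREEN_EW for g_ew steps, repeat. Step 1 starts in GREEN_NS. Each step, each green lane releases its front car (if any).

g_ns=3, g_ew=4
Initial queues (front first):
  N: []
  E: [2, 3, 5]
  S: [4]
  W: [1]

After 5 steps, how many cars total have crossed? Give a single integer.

Step 1 [NS]: N:empty,E:wait,S:car4-GO,W:wait | queues: N=0 E=3 S=0 W=1
Step 2 [NS]: N:empty,E:wait,S:empty,W:wait | queues: N=0 E=3 S=0 W=1
Step 3 [NS]: N:empty,E:wait,S:empty,W:wait | queues: N=0 E=3 S=0 W=1
Step 4 [EW]: N:wait,E:car2-GO,S:wait,W:car1-GO | queues: N=0 E=2 S=0 W=0
Step 5 [EW]: N:wait,E:car3-GO,S:wait,W:empty | queues: N=0 E=1 S=0 W=0
Cars crossed by step 5: 4

Answer: 4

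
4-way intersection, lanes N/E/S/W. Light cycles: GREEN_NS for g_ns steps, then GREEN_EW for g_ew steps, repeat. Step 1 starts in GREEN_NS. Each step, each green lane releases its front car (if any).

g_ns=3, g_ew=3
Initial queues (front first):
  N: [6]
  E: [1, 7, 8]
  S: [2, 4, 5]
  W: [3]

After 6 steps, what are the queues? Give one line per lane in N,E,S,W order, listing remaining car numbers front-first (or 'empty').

Step 1 [NS]: N:car6-GO,E:wait,S:car2-GO,W:wait | queues: N=0 E=3 S=2 W=1
Step 2 [NS]: N:empty,E:wait,S:car4-GO,W:wait | queues: N=0 E=3 S=1 W=1
Step 3 [NS]: N:empty,E:wait,S:car5-GO,W:wait | queues: N=0 E=3 S=0 W=1
Step 4 [EW]: N:wait,E:car1-GO,S:wait,W:car3-GO | queues: N=0 E=2 S=0 W=0
Step 5 [EW]: N:wait,E:car7-GO,S:wait,W:empty | queues: N=0 E=1 S=0 W=0
Step 6 [EW]: N:wait,E:car8-GO,S:wait,W:empty | queues: N=0 E=0 S=0 W=0

N: empty
E: empty
S: empty
W: empty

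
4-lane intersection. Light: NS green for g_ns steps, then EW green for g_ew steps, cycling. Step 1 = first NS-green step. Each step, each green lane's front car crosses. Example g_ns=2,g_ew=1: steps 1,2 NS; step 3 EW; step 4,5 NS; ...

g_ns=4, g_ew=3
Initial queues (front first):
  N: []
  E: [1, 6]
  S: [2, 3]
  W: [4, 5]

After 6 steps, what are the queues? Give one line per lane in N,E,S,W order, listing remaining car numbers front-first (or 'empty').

Step 1 [NS]: N:empty,E:wait,S:car2-GO,W:wait | queues: N=0 E=2 S=1 W=2
Step 2 [NS]: N:empty,E:wait,S:car3-GO,W:wait | queues: N=0 E=2 S=0 W=2
Step 3 [NS]: N:empty,E:wait,S:empty,W:wait | queues: N=0 E=2 S=0 W=2
Step 4 [NS]: N:empty,E:wait,S:empty,W:wait | queues: N=0 E=2 S=0 W=2
Step 5 [EW]: N:wait,E:car1-GO,S:wait,W:car4-GO | queues: N=0 E=1 S=0 W=1
Step 6 [EW]: N:wait,E:car6-GO,S:wait,W:car5-GO | queues: N=0 E=0 S=0 W=0

N: empty
E: empty
S: empty
W: empty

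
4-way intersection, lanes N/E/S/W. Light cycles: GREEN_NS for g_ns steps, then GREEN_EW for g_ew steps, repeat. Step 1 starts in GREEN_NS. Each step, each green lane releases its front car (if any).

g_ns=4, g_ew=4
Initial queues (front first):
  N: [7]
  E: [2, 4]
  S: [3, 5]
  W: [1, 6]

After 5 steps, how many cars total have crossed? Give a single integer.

Step 1 [NS]: N:car7-GO,E:wait,S:car3-GO,W:wait | queues: N=0 E=2 S=1 W=2
Step 2 [NS]: N:empty,E:wait,S:car5-GO,W:wait | queues: N=0 E=2 S=0 W=2
Step 3 [NS]: N:empty,E:wait,S:empty,W:wait | queues: N=0 E=2 S=0 W=2
Step 4 [NS]: N:empty,E:wait,S:empty,W:wait | queues: N=0 E=2 S=0 W=2
Step 5 [EW]: N:wait,E:car2-GO,S:wait,W:car1-GO | queues: N=0 E=1 S=0 W=1
Cars crossed by step 5: 5

Answer: 5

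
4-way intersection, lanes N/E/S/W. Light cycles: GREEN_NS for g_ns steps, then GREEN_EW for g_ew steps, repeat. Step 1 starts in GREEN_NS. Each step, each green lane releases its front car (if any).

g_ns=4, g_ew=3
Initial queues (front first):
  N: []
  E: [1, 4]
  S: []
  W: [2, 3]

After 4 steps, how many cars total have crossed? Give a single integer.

Answer: 0

Derivation:
Step 1 [NS]: N:empty,E:wait,S:empty,W:wait | queues: N=0 E=2 S=0 W=2
Step 2 [NS]: N:empty,E:wait,S:empty,W:wait | queues: N=0 E=2 S=0 W=2
Step 3 [NS]: N:empty,E:wait,S:empty,W:wait | queues: N=0 E=2 S=0 W=2
Step 4 [NS]: N:empty,E:wait,S:empty,W:wait | queues: N=0 E=2 S=0 W=2
Cars crossed by step 4: 0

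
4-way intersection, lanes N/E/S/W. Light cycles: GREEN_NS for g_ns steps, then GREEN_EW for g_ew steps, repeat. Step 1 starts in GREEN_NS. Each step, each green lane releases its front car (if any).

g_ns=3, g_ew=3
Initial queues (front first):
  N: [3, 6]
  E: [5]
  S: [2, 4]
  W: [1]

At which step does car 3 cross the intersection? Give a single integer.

Step 1 [NS]: N:car3-GO,E:wait,S:car2-GO,W:wait | queues: N=1 E=1 S=1 W=1
Step 2 [NS]: N:car6-GO,E:wait,S:car4-GO,W:wait | queues: N=0 E=1 S=0 W=1
Step 3 [NS]: N:empty,E:wait,S:empty,W:wait | queues: N=0 E=1 S=0 W=1
Step 4 [EW]: N:wait,E:car5-GO,S:wait,W:car1-GO | queues: N=0 E=0 S=0 W=0
Car 3 crosses at step 1

1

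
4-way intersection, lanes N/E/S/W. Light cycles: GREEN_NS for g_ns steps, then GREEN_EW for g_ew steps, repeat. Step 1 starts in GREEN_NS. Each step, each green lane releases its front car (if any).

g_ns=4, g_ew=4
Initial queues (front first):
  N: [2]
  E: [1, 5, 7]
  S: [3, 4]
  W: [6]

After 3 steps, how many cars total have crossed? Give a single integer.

Step 1 [NS]: N:car2-GO,E:wait,S:car3-GO,W:wait | queues: N=0 E=3 S=1 W=1
Step 2 [NS]: N:empty,E:wait,S:car4-GO,W:wait | queues: N=0 E=3 S=0 W=1
Step 3 [NS]: N:empty,E:wait,S:empty,W:wait | queues: N=0 E=3 S=0 W=1
Cars crossed by step 3: 3

Answer: 3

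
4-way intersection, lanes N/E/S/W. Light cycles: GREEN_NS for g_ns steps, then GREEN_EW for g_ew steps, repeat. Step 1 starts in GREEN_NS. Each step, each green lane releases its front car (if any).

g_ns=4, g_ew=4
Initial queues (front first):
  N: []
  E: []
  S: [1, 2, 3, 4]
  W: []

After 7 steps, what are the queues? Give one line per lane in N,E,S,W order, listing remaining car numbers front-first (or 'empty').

Step 1 [NS]: N:empty,E:wait,S:car1-GO,W:wait | queues: N=0 E=0 S=3 W=0
Step 2 [NS]: N:empty,E:wait,S:car2-GO,W:wait | queues: N=0 E=0 S=2 W=0
Step 3 [NS]: N:empty,E:wait,S:car3-GO,W:wait | queues: N=0 E=0 S=1 W=0
Step 4 [NS]: N:empty,E:wait,S:car4-GO,W:wait | queues: N=0 E=0 S=0 W=0

N: empty
E: empty
S: empty
W: empty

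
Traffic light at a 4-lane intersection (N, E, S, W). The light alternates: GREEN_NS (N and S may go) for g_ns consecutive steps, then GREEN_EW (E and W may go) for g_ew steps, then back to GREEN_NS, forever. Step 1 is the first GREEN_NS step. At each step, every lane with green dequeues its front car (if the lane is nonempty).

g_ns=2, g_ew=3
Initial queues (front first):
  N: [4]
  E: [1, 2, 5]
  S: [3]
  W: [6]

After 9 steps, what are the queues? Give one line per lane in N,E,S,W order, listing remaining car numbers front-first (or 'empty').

Step 1 [NS]: N:car4-GO,E:wait,S:car3-GO,W:wait | queues: N=0 E=3 S=0 W=1
Step 2 [NS]: N:empty,E:wait,S:empty,W:wait | queues: N=0 E=3 S=0 W=1
Step 3 [EW]: N:wait,E:car1-GO,S:wait,W:car6-GO | queues: N=0 E=2 S=0 W=0
Step 4 [EW]: N:wait,E:car2-GO,S:wait,W:empty | queues: N=0 E=1 S=0 W=0
Step 5 [EW]: N:wait,E:car5-GO,S:wait,W:empty | queues: N=0 E=0 S=0 W=0

N: empty
E: empty
S: empty
W: empty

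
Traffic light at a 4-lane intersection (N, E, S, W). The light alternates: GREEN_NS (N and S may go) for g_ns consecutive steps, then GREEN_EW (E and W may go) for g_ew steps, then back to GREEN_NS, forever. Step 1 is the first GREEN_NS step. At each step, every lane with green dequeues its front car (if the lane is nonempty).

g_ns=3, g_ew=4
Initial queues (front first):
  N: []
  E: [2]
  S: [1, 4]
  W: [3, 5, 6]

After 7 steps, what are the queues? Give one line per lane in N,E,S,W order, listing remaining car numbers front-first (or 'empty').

Step 1 [NS]: N:empty,E:wait,S:car1-GO,W:wait | queues: N=0 E=1 S=1 W=3
Step 2 [NS]: N:empty,E:wait,S:car4-GO,W:wait | queues: N=0 E=1 S=0 W=3
Step 3 [NS]: N:empty,E:wait,S:empty,W:wait | queues: N=0 E=1 S=0 W=3
Step 4 [EW]: N:wait,E:car2-GO,S:wait,W:car3-GO | queues: N=0 E=0 S=0 W=2
Step 5 [EW]: N:wait,E:empty,S:wait,W:car5-GO | queues: N=0 E=0 S=0 W=1
Step 6 [EW]: N:wait,E:empty,S:wait,W:car6-GO | queues: N=0 E=0 S=0 W=0

N: empty
E: empty
S: empty
W: empty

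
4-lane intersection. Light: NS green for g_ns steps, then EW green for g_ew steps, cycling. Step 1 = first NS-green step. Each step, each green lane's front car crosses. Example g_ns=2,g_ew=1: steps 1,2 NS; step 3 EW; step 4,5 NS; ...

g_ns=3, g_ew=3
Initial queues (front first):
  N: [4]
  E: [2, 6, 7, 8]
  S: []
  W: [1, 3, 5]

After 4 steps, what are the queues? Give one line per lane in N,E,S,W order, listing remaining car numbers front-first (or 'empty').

Step 1 [NS]: N:car4-GO,E:wait,S:empty,W:wait | queues: N=0 E=4 S=0 W=3
Step 2 [NS]: N:empty,E:wait,S:empty,W:wait | queues: N=0 E=4 S=0 W=3
Step 3 [NS]: N:empty,E:wait,S:empty,W:wait | queues: N=0 E=4 S=0 W=3
Step 4 [EW]: N:wait,E:car2-GO,S:wait,W:car1-GO | queues: N=0 E=3 S=0 W=2

N: empty
E: 6 7 8
S: empty
W: 3 5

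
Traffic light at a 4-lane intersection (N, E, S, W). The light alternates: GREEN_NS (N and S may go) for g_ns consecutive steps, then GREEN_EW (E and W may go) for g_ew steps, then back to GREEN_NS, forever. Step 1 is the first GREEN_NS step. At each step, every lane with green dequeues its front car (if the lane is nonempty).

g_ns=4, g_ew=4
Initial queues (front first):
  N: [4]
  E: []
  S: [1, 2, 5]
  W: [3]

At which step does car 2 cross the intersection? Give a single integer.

Step 1 [NS]: N:car4-GO,E:wait,S:car1-GO,W:wait | queues: N=0 E=0 S=2 W=1
Step 2 [NS]: N:empty,E:wait,S:car2-GO,W:wait | queues: N=0 E=0 S=1 W=1
Step 3 [NS]: N:empty,E:wait,S:car5-GO,W:wait | queues: N=0 E=0 S=0 W=1
Step 4 [NS]: N:empty,E:wait,S:empty,W:wait | queues: N=0 E=0 S=0 W=1
Step 5 [EW]: N:wait,E:empty,S:wait,W:car3-GO | queues: N=0 E=0 S=0 W=0
Car 2 crosses at step 2

2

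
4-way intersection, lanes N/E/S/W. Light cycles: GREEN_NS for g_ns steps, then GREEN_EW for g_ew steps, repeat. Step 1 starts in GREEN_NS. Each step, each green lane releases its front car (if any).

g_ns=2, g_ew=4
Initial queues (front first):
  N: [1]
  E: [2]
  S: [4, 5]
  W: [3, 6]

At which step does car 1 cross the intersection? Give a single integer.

Step 1 [NS]: N:car1-GO,E:wait,S:car4-GO,W:wait | queues: N=0 E=1 S=1 W=2
Step 2 [NS]: N:empty,E:wait,S:car5-GO,W:wait | queues: N=0 E=1 S=0 W=2
Step 3 [EW]: N:wait,E:car2-GO,S:wait,W:car3-GO | queues: N=0 E=0 S=0 W=1
Step 4 [EW]: N:wait,E:empty,S:wait,W:car6-GO | queues: N=0 E=0 S=0 W=0
Car 1 crosses at step 1

1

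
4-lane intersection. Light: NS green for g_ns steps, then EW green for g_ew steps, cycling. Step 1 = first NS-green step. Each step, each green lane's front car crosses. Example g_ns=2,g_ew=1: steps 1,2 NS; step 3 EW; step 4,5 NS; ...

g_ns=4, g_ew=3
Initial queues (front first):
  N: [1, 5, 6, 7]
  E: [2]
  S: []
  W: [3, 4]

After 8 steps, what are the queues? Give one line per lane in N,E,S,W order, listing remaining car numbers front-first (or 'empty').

Step 1 [NS]: N:car1-GO,E:wait,S:empty,W:wait | queues: N=3 E=1 S=0 W=2
Step 2 [NS]: N:car5-GO,E:wait,S:empty,W:wait | queues: N=2 E=1 S=0 W=2
Step 3 [NS]: N:car6-GO,E:wait,S:empty,W:wait | queues: N=1 E=1 S=0 W=2
Step 4 [NS]: N:car7-GO,E:wait,S:empty,W:wait | queues: N=0 E=1 S=0 W=2
Step 5 [EW]: N:wait,E:car2-GO,S:wait,W:car3-GO | queues: N=0 E=0 S=0 W=1
Step 6 [EW]: N:wait,E:empty,S:wait,W:car4-GO | queues: N=0 E=0 S=0 W=0

N: empty
E: empty
S: empty
W: empty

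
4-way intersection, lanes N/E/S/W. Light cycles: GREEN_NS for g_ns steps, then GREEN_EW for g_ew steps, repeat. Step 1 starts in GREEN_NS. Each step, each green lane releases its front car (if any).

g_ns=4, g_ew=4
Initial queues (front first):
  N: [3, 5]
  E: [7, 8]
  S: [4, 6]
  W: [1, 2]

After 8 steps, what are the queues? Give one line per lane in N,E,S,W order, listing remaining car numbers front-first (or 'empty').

Step 1 [NS]: N:car3-GO,E:wait,S:car4-GO,W:wait | queues: N=1 E=2 S=1 W=2
Step 2 [NS]: N:car5-GO,E:wait,S:car6-GO,W:wait | queues: N=0 E=2 S=0 W=2
Step 3 [NS]: N:empty,E:wait,S:empty,W:wait | queues: N=0 E=2 S=0 W=2
Step 4 [NS]: N:empty,E:wait,S:empty,W:wait | queues: N=0 E=2 S=0 W=2
Step 5 [EW]: N:wait,E:car7-GO,S:wait,W:car1-GO | queues: N=0 E=1 S=0 W=1
Step 6 [EW]: N:wait,E:car8-GO,S:wait,W:car2-GO | queues: N=0 E=0 S=0 W=0

N: empty
E: empty
S: empty
W: empty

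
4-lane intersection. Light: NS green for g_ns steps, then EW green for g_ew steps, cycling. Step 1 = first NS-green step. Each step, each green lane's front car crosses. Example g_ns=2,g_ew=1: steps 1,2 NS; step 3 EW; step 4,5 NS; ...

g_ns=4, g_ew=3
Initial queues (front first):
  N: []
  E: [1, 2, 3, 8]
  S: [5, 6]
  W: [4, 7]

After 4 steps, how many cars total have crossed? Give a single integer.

Step 1 [NS]: N:empty,E:wait,S:car5-GO,W:wait | queues: N=0 E=4 S=1 W=2
Step 2 [NS]: N:empty,E:wait,S:car6-GO,W:wait | queues: N=0 E=4 S=0 W=2
Step 3 [NS]: N:empty,E:wait,S:empty,W:wait | queues: N=0 E=4 S=0 W=2
Step 4 [NS]: N:empty,E:wait,S:empty,W:wait | queues: N=0 E=4 S=0 W=2
Cars crossed by step 4: 2

Answer: 2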